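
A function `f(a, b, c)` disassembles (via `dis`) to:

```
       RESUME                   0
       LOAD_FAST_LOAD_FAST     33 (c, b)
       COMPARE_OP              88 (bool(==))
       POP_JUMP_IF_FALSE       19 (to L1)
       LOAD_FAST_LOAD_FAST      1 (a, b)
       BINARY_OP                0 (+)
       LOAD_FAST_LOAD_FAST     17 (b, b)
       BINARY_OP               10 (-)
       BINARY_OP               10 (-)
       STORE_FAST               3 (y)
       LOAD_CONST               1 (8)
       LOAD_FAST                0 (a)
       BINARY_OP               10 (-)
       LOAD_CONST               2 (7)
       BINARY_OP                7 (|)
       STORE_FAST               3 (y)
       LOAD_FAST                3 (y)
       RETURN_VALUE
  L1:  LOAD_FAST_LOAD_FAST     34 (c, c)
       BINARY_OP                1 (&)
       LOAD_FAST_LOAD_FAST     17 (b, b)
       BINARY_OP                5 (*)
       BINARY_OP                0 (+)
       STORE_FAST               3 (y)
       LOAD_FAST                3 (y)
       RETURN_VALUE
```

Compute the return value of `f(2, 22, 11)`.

495

LOAD_FAST_LOAD_FAST c,b → push 11,22. Stack: [11, 22]
COMPARE_OP bool(==) → 11 vs 22 = False. Stack: [False]
POP_JUMP_IF_FALSE → pop False; jump. Stack: []
LOAD_FAST_LOAD_FAST c,c → push 11,11. Stack: [11, 11]
BINARY_OP & → 11 & 11 = 11. Stack: [11]
LOAD_FAST_LOAD_FAST b,b → push 22,22. Stack: [11, 22, 22]
BINARY_OP * → 22 * 22 = 484. Stack: [11, 484]
BINARY_OP + → 11 + 484 = 495. Stack: [495]
STORE_FAST y → y=495. Stack: []
LOAD_FAST y → push 495. Stack: [495]
RETURN_VALUE → return 495.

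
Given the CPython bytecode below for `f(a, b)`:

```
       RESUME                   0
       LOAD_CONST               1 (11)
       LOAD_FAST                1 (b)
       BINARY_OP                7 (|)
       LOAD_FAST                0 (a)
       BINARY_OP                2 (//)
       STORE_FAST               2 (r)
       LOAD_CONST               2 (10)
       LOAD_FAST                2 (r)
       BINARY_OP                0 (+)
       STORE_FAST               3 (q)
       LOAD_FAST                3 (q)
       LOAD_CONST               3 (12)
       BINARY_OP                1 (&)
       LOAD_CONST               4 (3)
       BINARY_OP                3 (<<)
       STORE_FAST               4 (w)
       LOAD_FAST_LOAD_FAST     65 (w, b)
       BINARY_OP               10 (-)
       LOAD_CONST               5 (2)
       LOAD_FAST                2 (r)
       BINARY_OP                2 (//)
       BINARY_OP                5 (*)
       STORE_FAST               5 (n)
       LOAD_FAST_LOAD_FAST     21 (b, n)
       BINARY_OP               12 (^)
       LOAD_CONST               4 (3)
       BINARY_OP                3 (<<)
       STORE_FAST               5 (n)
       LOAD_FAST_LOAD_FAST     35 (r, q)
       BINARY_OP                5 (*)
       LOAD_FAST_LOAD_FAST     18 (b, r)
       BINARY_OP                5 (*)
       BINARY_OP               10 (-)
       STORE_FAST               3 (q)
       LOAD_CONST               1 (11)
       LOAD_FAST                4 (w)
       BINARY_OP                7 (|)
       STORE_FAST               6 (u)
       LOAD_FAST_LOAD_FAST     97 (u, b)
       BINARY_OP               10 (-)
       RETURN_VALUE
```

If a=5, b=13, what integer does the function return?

94

LOAD_CONST → push 11. Stack: [11]
LOAD_FAST b → push 13. Stack: [11, 13]
BINARY_OP | → 11 | 13 = 15. Stack: [15]
LOAD_FAST a → push 5. Stack: [15, 5]
BINARY_OP // → 15 // 5 = 3. Stack: [3]
STORE_FAST r → r=3. Stack: []
LOAD_CONST → push 10. Stack: [10]
LOAD_FAST r → push 3. Stack: [10, 3]
BINARY_OP + → 10 + 3 = 13. Stack: [13]
STORE_FAST q → q=13. Stack: []
LOAD_FAST q → push 13. Stack: [13]
LOAD_CONST → push 12. Stack: [13, 12]
BINARY_OP & → 13 & 12 = 12. Stack: [12]
LOAD_CONST → push 3. Stack: [12, 3]
BINARY_OP << → 12 << 3 = 96. Stack: [96]
STORE_FAST w → w=96. Stack: []
LOAD_FAST_LOAD_FAST w,b → push 96,13. Stack: [96, 13]
BINARY_OP - → 96 - 13 = 83. Stack: [83]
LOAD_CONST → push 2. Stack: [83, 2]
LOAD_FAST r → push 3. Stack: [83, 2, 3]
BINARY_OP // → 2 // 3 = 0. Stack: [83, 0]
BINARY_OP * → 83 * 0 = 0. Stack: [0]
STORE_FAST n → n=0. Stack: []
LOAD_FAST_LOAD_FAST b,n → push 13,0. Stack: [13, 0]
BINARY_OP ^ → 13 ^ 0 = 13. Stack: [13]
LOAD_CONST → push 3. Stack: [13, 3]
BINARY_OP << → 13 << 3 = 104. Stack: [104]
STORE_FAST n → n=104. Stack: []
LOAD_FAST_LOAD_FAST r,q → push 3,13. Stack: [3, 13]
BINARY_OP * → 3 * 13 = 39. Stack: [39]
LOAD_FAST_LOAD_FAST b,r → push 13,3. Stack: [39, 13, 3]
BINARY_OP * → 13 * 3 = 39. Stack: [39, 39]
BINARY_OP - → 39 - 39 = 0. Stack: [0]
STORE_FAST q → q=0. Stack: []
LOAD_CONST → push 11. Stack: [11]
LOAD_FAST w → push 96. Stack: [11, 96]
BINARY_OP | → 11 | 96 = 107. Stack: [107]
STORE_FAST u → u=107. Stack: []
LOAD_FAST_LOAD_FAST u,b → push 107,13. Stack: [107, 13]
BINARY_OP - → 107 - 13 = 94. Stack: [94]
RETURN_VALUE → return 94.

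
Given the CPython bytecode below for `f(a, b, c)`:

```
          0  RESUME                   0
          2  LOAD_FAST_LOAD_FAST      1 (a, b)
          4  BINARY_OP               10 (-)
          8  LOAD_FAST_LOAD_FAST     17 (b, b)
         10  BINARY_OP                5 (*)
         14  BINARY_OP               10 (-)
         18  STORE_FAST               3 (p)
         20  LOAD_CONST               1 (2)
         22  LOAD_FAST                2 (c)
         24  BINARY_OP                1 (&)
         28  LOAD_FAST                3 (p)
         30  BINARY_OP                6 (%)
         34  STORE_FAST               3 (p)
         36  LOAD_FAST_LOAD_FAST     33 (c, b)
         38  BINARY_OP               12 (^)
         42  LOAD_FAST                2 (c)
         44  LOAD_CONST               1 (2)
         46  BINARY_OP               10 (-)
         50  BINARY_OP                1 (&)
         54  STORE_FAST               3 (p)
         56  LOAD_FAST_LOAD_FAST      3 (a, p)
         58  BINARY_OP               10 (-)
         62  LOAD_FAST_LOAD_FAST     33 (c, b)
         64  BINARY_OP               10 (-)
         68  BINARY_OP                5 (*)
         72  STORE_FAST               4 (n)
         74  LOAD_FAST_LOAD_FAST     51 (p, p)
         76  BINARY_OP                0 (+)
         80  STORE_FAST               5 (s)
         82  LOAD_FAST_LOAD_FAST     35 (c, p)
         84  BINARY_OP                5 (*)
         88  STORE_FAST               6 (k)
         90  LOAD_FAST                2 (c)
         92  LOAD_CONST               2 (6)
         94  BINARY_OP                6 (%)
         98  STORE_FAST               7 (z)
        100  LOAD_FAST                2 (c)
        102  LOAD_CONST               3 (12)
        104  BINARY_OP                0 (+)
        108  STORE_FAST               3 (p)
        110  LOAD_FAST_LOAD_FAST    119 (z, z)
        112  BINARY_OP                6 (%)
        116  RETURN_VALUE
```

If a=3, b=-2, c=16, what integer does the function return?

0

LOAD_FAST_LOAD_FAST a,b → push 3,-2. Stack: [3, -2]
BINARY_OP - → 3 - -2 = 5. Stack: [5]
LOAD_FAST_LOAD_FAST b,b → push -2,-2. Stack: [5, -2, -2]
BINARY_OP * → -2 * -2 = 4. Stack: [5, 4]
BINARY_OP - → 5 - 4 = 1. Stack: [1]
STORE_FAST p → p=1. Stack: []
LOAD_CONST → push 2. Stack: [2]
LOAD_FAST c → push 16. Stack: [2, 16]
BINARY_OP & → 2 & 16 = 0. Stack: [0]
LOAD_FAST p → push 1. Stack: [0, 1]
BINARY_OP % → 0 % 1 = 0. Stack: [0]
STORE_FAST p → p=0. Stack: []
LOAD_FAST_LOAD_FAST c,b → push 16,-2. Stack: [16, -2]
BINARY_OP ^ → 16 ^ -2 = -18. Stack: [-18]
LOAD_FAST c → push 16. Stack: [-18, 16]
LOAD_CONST → push 2. Stack: [-18, 16, 2]
BINARY_OP - → 16 - 2 = 14. Stack: [-18, 14]
BINARY_OP & → -18 & 14 = 14. Stack: [14]
STORE_FAST p → p=14. Stack: []
LOAD_FAST_LOAD_FAST a,p → push 3,14. Stack: [3, 14]
BINARY_OP - → 3 - 14 = -11. Stack: [-11]
LOAD_FAST_LOAD_FAST c,b → push 16,-2. Stack: [-11, 16, -2]
BINARY_OP - → 16 - -2 = 18. Stack: [-11, 18]
BINARY_OP * → -11 * 18 = -198. Stack: [-198]
STORE_FAST n → n=-198. Stack: []
LOAD_FAST_LOAD_FAST p,p → push 14,14. Stack: [14, 14]
BINARY_OP + → 14 + 14 = 28. Stack: [28]
STORE_FAST s → s=28. Stack: []
LOAD_FAST_LOAD_FAST c,p → push 16,14. Stack: [16, 14]
BINARY_OP * → 16 * 14 = 224. Stack: [224]
STORE_FAST k → k=224. Stack: []
LOAD_FAST c → push 16. Stack: [16]
LOAD_CONST → push 6. Stack: [16, 6]
BINARY_OP % → 16 % 6 = 4. Stack: [4]
STORE_FAST z → z=4. Stack: []
LOAD_FAST c → push 16. Stack: [16]
LOAD_CONST → push 12. Stack: [16, 12]
BINARY_OP + → 16 + 12 = 28. Stack: [28]
STORE_FAST p → p=28. Stack: []
LOAD_FAST_LOAD_FAST z,z → push 4,4. Stack: [4, 4]
BINARY_OP % → 4 % 4 = 0. Stack: [0]
RETURN_VALUE → return 0.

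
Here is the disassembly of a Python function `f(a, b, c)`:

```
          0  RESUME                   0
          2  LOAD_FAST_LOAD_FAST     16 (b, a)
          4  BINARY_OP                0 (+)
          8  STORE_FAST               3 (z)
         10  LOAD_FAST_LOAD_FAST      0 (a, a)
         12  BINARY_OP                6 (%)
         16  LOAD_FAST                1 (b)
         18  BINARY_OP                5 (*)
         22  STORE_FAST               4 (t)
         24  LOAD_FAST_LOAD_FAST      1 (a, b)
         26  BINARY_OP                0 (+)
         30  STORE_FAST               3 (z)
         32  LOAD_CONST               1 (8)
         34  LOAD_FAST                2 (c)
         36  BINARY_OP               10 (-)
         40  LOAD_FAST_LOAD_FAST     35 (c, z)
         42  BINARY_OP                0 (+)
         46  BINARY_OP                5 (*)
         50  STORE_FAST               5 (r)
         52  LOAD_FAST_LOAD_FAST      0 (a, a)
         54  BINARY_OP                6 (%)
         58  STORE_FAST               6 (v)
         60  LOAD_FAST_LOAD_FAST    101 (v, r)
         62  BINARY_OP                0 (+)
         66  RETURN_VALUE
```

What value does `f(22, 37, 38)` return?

-2910

LOAD_FAST_LOAD_FAST b,a → push 37,22. Stack: [37, 22]
BINARY_OP + → 37 + 22 = 59. Stack: [59]
STORE_FAST z → z=59. Stack: []
LOAD_FAST_LOAD_FAST a,a → push 22,22. Stack: [22, 22]
BINARY_OP % → 22 % 22 = 0. Stack: [0]
LOAD_FAST b → push 37. Stack: [0, 37]
BINARY_OP * → 0 * 37 = 0. Stack: [0]
STORE_FAST t → t=0. Stack: []
LOAD_FAST_LOAD_FAST a,b → push 22,37. Stack: [22, 37]
BINARY_OP + → 22 + 37 = 59. Stack: [59]
STORE_FAST z → z=59. Stack: []
LOAD_CONST → push 8. Stack: [8]
LOAD_FAST c → push 38. Stack: [8, 38]
BINARY_OP - → 8 - 38 = -30. Stack: [-30]
LOAD_FAST_LOAD_FAST c,z → push 38,59. Stack: [-30, 38, 59]
BINARY_OP + → 38 + 59 = 97. Stack: [-30, 97]
BINARY_OP * → -30 * 97 = -2910. Stack: [-2910]
STORE_FAST r → r=-2910. Stack: []
LOAD_FAST_LOAD_FAST a,a → push 22,22. Stack: [22, 22]
BINARY_OP % → 22 % 22 = 0. Stack: [0]
STORE_FAST v → v=0. Stack: []
LOAD_FAST_LOAD_FAST v,r → push 0,-2910. Stack: [0, -2910]
BINARY_OP + → 0 + -2910 = -2910. Stack: [-2910]
RETURN_VALUE → return -2910.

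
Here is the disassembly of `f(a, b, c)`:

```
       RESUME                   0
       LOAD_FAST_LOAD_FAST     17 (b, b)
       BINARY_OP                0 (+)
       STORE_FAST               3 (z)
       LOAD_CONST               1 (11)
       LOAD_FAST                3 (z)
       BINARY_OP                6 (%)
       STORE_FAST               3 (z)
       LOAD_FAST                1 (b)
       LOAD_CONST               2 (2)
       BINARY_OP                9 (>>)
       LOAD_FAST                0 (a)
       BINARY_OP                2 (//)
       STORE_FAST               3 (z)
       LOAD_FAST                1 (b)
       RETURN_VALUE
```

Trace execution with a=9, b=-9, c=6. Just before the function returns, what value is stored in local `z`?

-1

LOAD_FAST_LOAD_FAST b,b → push -9,-9. Stack: [-9, -9]
BINARY_OP + → -9 + -9 = -18. Stack: [-18]
STORE_FAST z → z=-18. Stack: []
LOAD_CONST → push 11. Stack: [11]
LOAD_FAST z → push -18. Stack: [11, -18]
BINARY_OP % → 11 % -18 = -7. Stack: [-7]
STORE_FAST z → z=-7. Stack: []
LOAD_FAST b → push -9. Stack: [-9]
LOAD_CONST → push 2. Stack: [-9, 2]
BINARY_OP >> → -9 >> 2 = -3. Stack: [-3]
LOAD_FAST a → push 9. Stack: [-3, 9]
BINARY_OP // → -3 // 9 = -1. Stack: [-1]
STORE_FAST z → z=-1. Stack: []
LOAD_FAST b → push -9. Stack: [-9]
RETURN_VALUE → return -9.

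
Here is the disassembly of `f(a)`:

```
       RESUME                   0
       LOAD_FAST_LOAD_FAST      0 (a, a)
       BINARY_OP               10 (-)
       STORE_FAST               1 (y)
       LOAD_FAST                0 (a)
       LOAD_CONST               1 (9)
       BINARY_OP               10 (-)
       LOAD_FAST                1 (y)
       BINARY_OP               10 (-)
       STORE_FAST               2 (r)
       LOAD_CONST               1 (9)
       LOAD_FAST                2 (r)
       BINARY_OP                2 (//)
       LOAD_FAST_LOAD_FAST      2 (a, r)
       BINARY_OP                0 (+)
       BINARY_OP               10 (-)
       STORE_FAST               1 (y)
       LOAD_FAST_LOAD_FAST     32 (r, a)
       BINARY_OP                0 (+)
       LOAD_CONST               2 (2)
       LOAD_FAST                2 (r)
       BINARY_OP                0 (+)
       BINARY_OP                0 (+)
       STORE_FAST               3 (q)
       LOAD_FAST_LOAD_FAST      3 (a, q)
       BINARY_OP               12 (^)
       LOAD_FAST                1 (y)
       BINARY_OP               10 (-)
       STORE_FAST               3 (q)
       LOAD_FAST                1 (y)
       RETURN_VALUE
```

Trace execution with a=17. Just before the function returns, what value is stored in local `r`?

LOAD_FAST_LOAD_FAST a,a → push 17,17. Stack: [17, 17]
BINARY_OP - → 17 - 17 = 0. Stack: [0]
STORE_FAST y → y=0. Stack: []
LOAD_FAST a → push 17. Stack: [17]
LOAD_CONST → push 9. Stack: [17, 9]
BINARY_OP - → 17 - 9 = 8. Stack: [8]
LOAD_FAST y → push 0. Stack: [8, 0]
BINARY_OP - → 8 - 0 = 8. Stack: [8]
STORE_FAST r → r=8. Stack: []
LOAD_CONST → push 9. Stack: [9]
LOAD_FAST r → push 8. Stack: [9, 8]
BINARY_OP // → 9 // 8 = 1. Stack: [1]
LOAD_FAST_LOAD_FAST a,r → push 17,8. Stack: [1, 17, 8]
BINARY_OP + → 17 + 8 = 25. Stack: [1, 25]
BINARY_OP - → 1 - 25 = -24. Stack: [-24]
STORE_FAST y → y=-24. Stack: []
LOAD_FAST_LOAD_FAST r,a → push 8,17. Stack: [8, 17]
BINARY_OP + → 8 + 17 = 25. Stack: [25]
LOAD_CONST → push 2. Stack: [25, 2]
LOAD_FAST r → push 8. Stack: [25, 2, 8]
BINARY_OP + → 2 + 8 = 10. Stack: [25, 10]
BINARY_OP + → 25 + 10 = 35. Stack: [35]
STORE_FAST q → q=35. Stack: []
LOAD_FAST_LOAD_FAST a,q → push 17,35. Stack: [17, 35]
BINARY_OP ^ → 17 ^ 35 = 50. Stack: [50]
LOAD_FAST y → push -24. Stack: [50, -24]
BINARY_OP - → 50 - -24 = 74. Stack: [74]
STORE_FAST q → q=74. Stack: []
LOAD_FAST y → push -24. Stack: [-24]
RETURN_VALUE → return -24.

8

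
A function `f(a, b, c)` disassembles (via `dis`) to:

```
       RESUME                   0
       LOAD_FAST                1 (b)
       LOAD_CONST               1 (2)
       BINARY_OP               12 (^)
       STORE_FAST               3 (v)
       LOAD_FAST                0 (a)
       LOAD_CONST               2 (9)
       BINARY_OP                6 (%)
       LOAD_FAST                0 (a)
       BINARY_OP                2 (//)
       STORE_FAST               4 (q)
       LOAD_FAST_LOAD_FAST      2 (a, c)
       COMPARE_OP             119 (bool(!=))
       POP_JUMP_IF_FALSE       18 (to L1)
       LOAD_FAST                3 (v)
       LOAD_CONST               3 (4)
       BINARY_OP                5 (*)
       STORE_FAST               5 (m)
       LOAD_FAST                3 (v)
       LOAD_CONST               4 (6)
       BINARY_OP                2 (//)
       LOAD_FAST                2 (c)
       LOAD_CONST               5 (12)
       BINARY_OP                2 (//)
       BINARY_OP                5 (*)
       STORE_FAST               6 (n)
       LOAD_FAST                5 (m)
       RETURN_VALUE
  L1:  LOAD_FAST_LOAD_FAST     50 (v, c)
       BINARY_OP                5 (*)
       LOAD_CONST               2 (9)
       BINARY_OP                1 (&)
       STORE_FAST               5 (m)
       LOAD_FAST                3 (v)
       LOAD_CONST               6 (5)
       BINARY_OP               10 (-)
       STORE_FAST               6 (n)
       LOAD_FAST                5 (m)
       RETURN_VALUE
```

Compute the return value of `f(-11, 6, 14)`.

LOAD_FAST b → push 6. Stack: [6]
LOAD_CONST → push 2. Stack: [6, 2]
BINARY_OP ^ → 6 ^ 2 = 4. Stack: [4]
STORE_FAST v → v=4. Stack: []
LOAD_FAST a → push -11. Stack: [-11]
LOAD_CONST → push 9. Stack: [-11, 9]
BINARY_OP % → -11 % 9 = 7. Stack: [7]
LOAD_FAST a → push -11. Stack: [7, -11]
BINARY_OP // → 7 // -11 = -1. Stack: [-1]
STORE_FAST q → q=-1. Stack: []
LOAD_FAST_LOAD_FAST a,c → push -11,14. Stack: [-11, 14]
COMPARE_OP bool(!=) → -11 vs 14 = True. Stack: [True]
POP_JUMP_IF_FALSE → pop True; no jump. Stack: []
LOAD_FAST v → push 4. Stack: [4]
LOAD_CONST → push 4. Stack: [4, 4]
BINARY_OP * → 4 * 4 = 16. Stack: [16]
STORE_FAST m → m=16. Stack: []
LOAD_FAST v → push 4. Stack: [4]
LOAD_CONST → push 6. Stack: [4, 6]
BINARY_OP // → 4 // 6 = 0. Stack: [0]
LOAD_FAST c → push 14. Stack: [0, 14]
LOAD_CONST → push 12. Stack: [0, 14, 12]
BINARY_OP // → 14 // 12 = 1. Stack: [0, 1]
BINARY_OP * → 0 * 1 = 0. Stack: [0]
STORE_FAST n → n=0. Stack: []
LOAD_FAST m → push 16. Stack: [16]
RETURN_VALUE → return 16.

16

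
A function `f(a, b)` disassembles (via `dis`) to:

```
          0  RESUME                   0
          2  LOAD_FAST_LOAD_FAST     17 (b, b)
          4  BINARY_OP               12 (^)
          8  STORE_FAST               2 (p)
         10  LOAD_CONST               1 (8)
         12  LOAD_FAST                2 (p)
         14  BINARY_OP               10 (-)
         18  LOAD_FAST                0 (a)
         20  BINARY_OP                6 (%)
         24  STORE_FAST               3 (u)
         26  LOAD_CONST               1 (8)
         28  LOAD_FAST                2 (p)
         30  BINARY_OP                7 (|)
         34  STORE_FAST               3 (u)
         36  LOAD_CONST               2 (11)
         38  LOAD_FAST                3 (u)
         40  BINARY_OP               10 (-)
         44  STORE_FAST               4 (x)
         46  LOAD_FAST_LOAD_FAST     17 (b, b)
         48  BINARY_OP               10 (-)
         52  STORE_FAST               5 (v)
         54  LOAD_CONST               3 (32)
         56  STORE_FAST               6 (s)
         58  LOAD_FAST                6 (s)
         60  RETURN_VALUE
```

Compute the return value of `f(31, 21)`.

32

LOAD_FAST_LOAD_FAST b,b → push 21,21. Stack: [21, 21]
BINARY_OP ^ → 21 ^ 21 = 0. Stack: [0]
STORE_FAST p → p=0. Stack: []
LOAD_CONST → push 8. Stack: [8]
LOAD_FAST p → push 0. Stack: [8, 0]
BINARY_OP - → 8 - 0 = 8. Stack: [8]
LOAD_FAST a → push 31. Stack: [8, 31]
BINARY_OP % → 8 % 31 = 8. Stack: [8]
STORE_FAST u → u=8. Stack: []
LOAD_CONST → push 8. Stack: [8]
LOAD_FAST p → push 0. Stack: [8, 0]
BINARY_OP | → 8 | 0 = 8. Stack: [8]
STORE_FAST u → u=8. Stack: []
LOAD_CONST → push 11. Stack: [11]
LOAD_FAST u → push 8. Stack: [11, 8]
BINARY_OP - → 11 - 8 = 3. Stack: [3]
STORE_FAST x → x=3. Stack: []
LOAD_FAST_LOAD_FAST b,b → push 21,21. Stack: [21, 21]
BINARY_OP - → 21 - 21 = 0. Stack: [0]
STORE_FAST v → v=0. Stack: []
LOAD_CONST → push 32. Stack: [32]
STORE_FAST s → s=32. Stack: []
LOAD_FAST s → push 32. Stack: [32]
RETURN_VALUE → return 32.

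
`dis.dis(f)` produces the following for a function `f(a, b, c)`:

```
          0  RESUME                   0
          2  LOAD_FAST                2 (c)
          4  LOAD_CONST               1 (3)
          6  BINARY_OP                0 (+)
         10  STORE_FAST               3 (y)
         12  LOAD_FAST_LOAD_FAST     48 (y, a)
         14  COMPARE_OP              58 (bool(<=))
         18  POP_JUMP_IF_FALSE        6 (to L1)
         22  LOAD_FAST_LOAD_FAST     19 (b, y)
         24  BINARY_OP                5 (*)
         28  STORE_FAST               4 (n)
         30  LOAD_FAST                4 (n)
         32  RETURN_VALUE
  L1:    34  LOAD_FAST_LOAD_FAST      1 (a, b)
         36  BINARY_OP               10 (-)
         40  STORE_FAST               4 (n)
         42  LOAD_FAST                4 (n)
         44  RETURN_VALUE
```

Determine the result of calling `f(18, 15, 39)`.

3

LOAD_FAST c → push 39. Stack: [39]
LOAD_CONST → push 3. Stack: [39, 3]
BINARY_OP + → 39 + 3 = 42. Stack: [42]
STORE_FAST y → y=42. Stack: []
LOAD_FAST_LOAD_FAST y,a → push 42,18. Stack: [42, 18]
COMPARE_OP bool(<=) → 42 vs 18 = False. Stack: [False]
POP_JUMP_IF_FALSE → pop False; jump. Stack: []
LOAD_FAST_LOAD_FAST a,b → push 18,15. Stack: [18, 15]
BINARY_OP - → 18 - 15 = 3. Stack: [3]
STORE_FAST n → n=3. Stack: []
LOAD_FAST n → push 3. Stack: [3]
RETURN_VALUE → return 3.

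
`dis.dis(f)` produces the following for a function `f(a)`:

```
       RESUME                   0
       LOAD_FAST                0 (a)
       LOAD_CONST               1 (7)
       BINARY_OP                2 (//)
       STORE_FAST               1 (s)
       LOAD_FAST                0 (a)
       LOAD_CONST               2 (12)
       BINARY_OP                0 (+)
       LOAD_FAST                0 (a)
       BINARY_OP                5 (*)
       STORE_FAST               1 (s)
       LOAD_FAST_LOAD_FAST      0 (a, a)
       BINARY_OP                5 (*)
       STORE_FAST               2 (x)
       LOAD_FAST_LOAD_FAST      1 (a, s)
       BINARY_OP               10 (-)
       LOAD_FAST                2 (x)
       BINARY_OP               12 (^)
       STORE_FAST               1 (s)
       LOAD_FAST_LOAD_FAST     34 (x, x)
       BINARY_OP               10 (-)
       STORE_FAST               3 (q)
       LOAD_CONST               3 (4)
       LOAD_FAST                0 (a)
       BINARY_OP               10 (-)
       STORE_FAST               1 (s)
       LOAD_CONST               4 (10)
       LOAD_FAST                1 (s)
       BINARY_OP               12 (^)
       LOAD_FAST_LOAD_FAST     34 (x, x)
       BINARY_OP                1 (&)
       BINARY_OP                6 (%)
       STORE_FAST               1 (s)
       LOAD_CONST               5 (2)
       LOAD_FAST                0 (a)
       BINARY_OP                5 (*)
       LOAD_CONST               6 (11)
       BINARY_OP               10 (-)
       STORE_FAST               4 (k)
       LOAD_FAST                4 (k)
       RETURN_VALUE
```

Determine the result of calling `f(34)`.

LOAD_FAST a → push 34. Stack: [34]
LOAD_CONST → push 7. Stack: [34, 7]
BINARY_OP // → 34 // 7 = 4. Stack: [4]
STORE_FAST s → s=4. Stack: []
LOAD_FAST a → push 34. Stack: [34]
LOAD_CONST → push 12. Stack: [34, 12]
BINARY_OP + → 34 + 12 = 46. Stack: [46]
LOAD_FAST a → push 34. Stack: [46, 34]
BINARY_OP * → 46 * 34 = 1564. Stack: [1564]
STORE_FAST s → s=1564. Stack: []
LOAD_FAST_LOAD_FAST a,a → push 34,34. Stack: [34, 34]
BINARY_OP * → 34 * 34 = 1156. Stack: [1156]
STORE_FAST x → x=1156. Stack: []
LOAD_FAST_LOAD_FAST a,s → push 34,1564. Stack: [34, 1564]
BINARY_OP - → 34 - 1564 = -1530. Stack: [-1530]
LOAD_FAST x → push 1156. Stack: [-1530, 1156]
BINARY_OP ^ → -1530 ^ 1156 = -382. Stack: [-382]
STORE_FAST s → s=-382. Stack: []
LOAD_FAST_LOAD_FAST x,x → push 1156,1156. Stack: [1156, 1156]
BINARY_OP - → 1156 - 1156 = 0. Stack: [0]
STORE_FAST q → q=0. Stack: []
LOAD_CONST → push 4. Stack: [4]
LOAD_FAST a → push 34. Stack: [4, 34]
BINARY_OP - → 4 - 34 = -30. Stack: [-30]
STORE_FAST s → s=-30. Stack: []
LOAD_CONST → push 10. Stack: [10]
LOAD_FAST s → push -30. Stack: [10, -30]
BINARY_OP ^ → 10 ^ -30 = -24. Stack: [-24]
LOAD_FAST_LOAD_FAST x,x → push 1156,1156. Stack: [-24, 1156, 1156]
BINARY_OP & → 1156 & 1156 = 1156. Stack: [-24, 1156]
BINARY_OP % → -24 % 1156 = 1132. Stack: [1132]
STORE_FAST s → s=1132. Stack: []
LOAD_CONST → push 2. Stack: [2]
LOAD_FAST a → push 34. Stack: [2, 34]
BINARY_OP * → 2 * 34 = 68. Stack: [68]
LOAD_CONST → push 11. Stack: [68, 11]
BINARY_OP - → 68 - 11 = 57. Stack: [57]
STORE_FAST k → k=57. Stack: []
LOAD_FAST k → push 57. Stack: [57]
RETURN_VALUE → return 57.

57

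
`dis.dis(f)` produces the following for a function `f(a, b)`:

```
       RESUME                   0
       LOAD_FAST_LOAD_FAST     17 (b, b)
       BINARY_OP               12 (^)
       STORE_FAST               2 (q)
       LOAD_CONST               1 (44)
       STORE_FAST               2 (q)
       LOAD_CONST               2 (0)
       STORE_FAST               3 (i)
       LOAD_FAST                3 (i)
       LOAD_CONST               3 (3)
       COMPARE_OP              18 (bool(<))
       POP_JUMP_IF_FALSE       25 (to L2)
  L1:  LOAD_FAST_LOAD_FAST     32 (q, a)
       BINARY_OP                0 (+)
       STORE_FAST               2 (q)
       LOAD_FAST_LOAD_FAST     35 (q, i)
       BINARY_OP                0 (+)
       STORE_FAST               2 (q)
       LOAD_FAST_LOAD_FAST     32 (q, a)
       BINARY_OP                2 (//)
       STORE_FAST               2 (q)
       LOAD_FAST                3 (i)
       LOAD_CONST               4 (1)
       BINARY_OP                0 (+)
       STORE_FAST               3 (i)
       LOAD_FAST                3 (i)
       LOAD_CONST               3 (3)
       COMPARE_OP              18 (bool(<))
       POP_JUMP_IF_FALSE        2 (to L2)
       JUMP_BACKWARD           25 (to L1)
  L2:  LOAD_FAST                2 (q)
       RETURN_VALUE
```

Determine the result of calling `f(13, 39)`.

1

LOAD_FAST_LOAD_FAST b,b → push 39,39. Stack: [39, 39]
BINARY_OP ^ → 39 ^ 39 = 0. Stack: [0]
STORE_FAST q → q=0. Stack: []
LOAD_CONST → push 44. Stack: [44]
STORE_FAST q → q=44. Stack: []
LOAD_CONST → push 0. Stack: [0]
STORE_FAST i → i=0. Stack: []
LOAD_FAST i → push 0. Stack: [0]
LOAD_CONST → push 3. Stack: [0, 3]
COMPARE_OP bool(<) → 0 vs 3 = True. Stack: [True]
POP_JUMP_IF_FALSE → pop True; no jump. Stack: []
LOAD_FAST_LOAD_FAST q,a → push 44,13. Stack: [44, 13]
BINARY_OP + → 44 + 13 = 57. Stack: [57]
STORE_FAST q → q=57. Stack: []
LOAD_FAST_LOAD_FAST q,i → push 57,0. Stack: [57, 0]
BINARY_OP + → 57 + 0 = 57. Stack: [57]
STORE_FAST q → q=57. Stack: []
LOAD_FAST_LOAD_FAST q,a → push 57,13. Stack: [57, 13]
BINARY_OP // → 57 // 13 = 4. Stack: [4]
STORE_FAST q → q=4. Stack: []
LOAD_FAST i → push 0. Stack: [0]
LOAD_CONST → push 1. Stack: [0, 1]
BINARY_OP + → 0 + 1 = 1. Stack: [1]
STORE_FAST i → i=1. Stack: []
LOAD_FAST i → push 1. Stack: [1]
LOAD_CONST → push 3. Stack: [1, 3]
COMPARE_OP bool(<) → 1 vs 3 = True. Stack: [True]
POP_JUMP_IF_FALSE → pop True; no jump. Stack: []
LOAD_FAST_LOAD_FAST q,a → push 4,13. Stack: [4, 13]
BINARY_OP + → 4 + 13 = 17. Stack: [17]
STORE_FAST q → q=17. Stack: []
LOAD_FAST_LOAD_FAST q,i → push 17,1. Stack: [17, 1]
BINARY_OP + → 17 + 1 = 18. Stack: [18]
STORE_FAST q → q=18. Stack: []
LOAD_FAST_LOAD_FAST q,a → push 18,13. Stack: [18, 13]
BINARY_OP // → 18 // 13 = 1. Stack: [1]
STORE_FAST q → q=1. Stack: []
LOAD_FAST i → push 1. Stack: [1]
LOAD_CONST → push 1. Stack: [1, 1]
BINARY_OP + → 1 + 1 = 2. Stack: [2]
STORE_FAST i → i=2. Stack: []
LOAD_FAST i → push 2. Stack: [2]
LOAD_CONST → push 3. Stack: [2, 3]
COMPARE_OP bool(<) → 2 vs 3 = True. Stack: [True]
POP_JUMP_IF_FALSE → pop True; no jump. Stack: []
LOAD_FAST_LOAD_FAST q,a → push 1,13. Stack: [1, 13]
BINARY_OP + → 1 + 13 = 14. Stack: [14]
STORE_FAST q → q=14. Stack: []
LOAD_FAST_LOAD_FAST q,i → push 14,2. Stack: [14, 2]
BINARY_OP + → 14 + 2 = 16. Stack: [16]
STORE_FAST q → q=16. Stack: []
LOAD_FAST_LOAD_FAST q,a → push 16,13. Stack: [16, 13]
BINARY_OP // → 16 // 13 = 1. Stack: [1]
STORE_FAST q → q=1. Stack: []
LOAD_FAST i → push 2. Stack: [2]
LOAD_CONST → push 1. Stack: [2, 1]
BINARY_OP + → 2 + 1 = 3. Stack: [3]
STORE_FAST i → i=3. Stack: []
LOAD_FAST i → push 3. Stack: [3]
LOAD_CONST → push 3. Stack: [3, 3]
COMPARE_OP bool(<) → 3 vs 3 = False. Stack: [False]
POP_JUMP_IF_FALSE → pop False; jump. Stack: []
LOAD_FAST q → push 1. Stack: [1]
RETURN_VALUE → return 1.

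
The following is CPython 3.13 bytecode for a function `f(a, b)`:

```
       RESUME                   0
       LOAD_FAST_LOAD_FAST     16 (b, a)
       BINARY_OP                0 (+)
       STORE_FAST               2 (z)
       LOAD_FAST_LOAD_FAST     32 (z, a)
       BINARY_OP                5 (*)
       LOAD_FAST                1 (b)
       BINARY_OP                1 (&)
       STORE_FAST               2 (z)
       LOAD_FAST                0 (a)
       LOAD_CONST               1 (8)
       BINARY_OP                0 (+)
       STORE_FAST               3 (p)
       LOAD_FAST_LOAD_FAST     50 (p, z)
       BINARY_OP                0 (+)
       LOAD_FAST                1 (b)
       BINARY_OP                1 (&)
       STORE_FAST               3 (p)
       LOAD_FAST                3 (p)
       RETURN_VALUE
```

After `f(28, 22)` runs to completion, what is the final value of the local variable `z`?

LOAD_FAST_LOAD_FAST b,a → push 22,28. Stack: [22, 28]
BINARY_OP + → 22 + 28 = 50. Stack: [50]
STORE_FAST z → z=50. Stack: []
LOAD_FAST_LOAD_FAST z,a → push 50,28. Stack: [50, 28]
BINARY_OP * → 50 * 28 = 1400. Stack: [1400]
LOAD_FAST b → push 22. Stack: [1400, 22]
BINARY_OP & → 1400 & 22 = 16. Stack: [16]
STORE_FAST z → z=16. Stack: []
LOAD_FAST a → push 28. Stack: [28]
LOAD_CONST → push 8. Stack: [28, 8]
BINARY_OP + → 28 + 8 = 36. Stack: [36]
STORE_FAST p → p=36. Stack: []
LOAD_FAST_LOAD_FAST p,z → push 36,16. Stack: [36, 16]
BINARY_OP + → 36 + 16 = 52. Stack: [52]
LOAD_FAST b → push 22. Stack: [52, 22]
BINARY_OP & → 52 & 22 = 20. Stack: [20]
STORE_FAST p → p=20. Stack: []
LOAD_FAST p → push 20. Stack: [20]
RETURN_VALUE → return 20.

16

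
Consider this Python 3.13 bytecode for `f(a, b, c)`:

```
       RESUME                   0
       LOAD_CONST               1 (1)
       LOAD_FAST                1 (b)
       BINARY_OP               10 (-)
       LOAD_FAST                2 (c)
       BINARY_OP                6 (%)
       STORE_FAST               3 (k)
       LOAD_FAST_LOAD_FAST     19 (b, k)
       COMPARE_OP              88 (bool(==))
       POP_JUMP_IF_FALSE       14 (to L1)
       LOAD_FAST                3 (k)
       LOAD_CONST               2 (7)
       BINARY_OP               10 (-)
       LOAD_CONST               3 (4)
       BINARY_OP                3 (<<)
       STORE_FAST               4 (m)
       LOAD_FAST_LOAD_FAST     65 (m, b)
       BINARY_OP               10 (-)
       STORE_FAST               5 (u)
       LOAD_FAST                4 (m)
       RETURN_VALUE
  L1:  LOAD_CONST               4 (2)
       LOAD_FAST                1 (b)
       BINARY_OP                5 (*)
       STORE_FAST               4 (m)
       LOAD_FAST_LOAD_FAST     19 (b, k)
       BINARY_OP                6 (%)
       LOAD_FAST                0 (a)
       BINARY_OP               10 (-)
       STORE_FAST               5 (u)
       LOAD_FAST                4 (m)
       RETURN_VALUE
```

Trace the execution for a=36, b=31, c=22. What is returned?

62

LOAD_CONST → push 1. Stack: [1]
LOAD_FAST b → push 31. Stack: [1, 31]
BINARY_OP - → 1 - 31 = -30. Stack: [-30]
LOAD_FAST c → push 22. Stack: [-30, 22]
BINARY_OP % → -30 % 22 = 14. Stack: [14]
STORE_FAST k → k=14. Stack: []
LOAD_FAST_LOAD_FAST b,k → push 31,14. Stack: [31, 14]
COMPARE_OP bool(==) → 31 vs 14 = False. Stack: [False]
POP_JUMP_IF_FALSE → pop False; jump. Stack: []
LOAD_CONST → push 2. Stack: [2]
LOAD_FAST b → push 31. Stack: [2, 31]
BINARY_OP * → 2 * 31 = 62. Stack: [62]
STORE_FAST m → m=62. Stack: []
LOAD_FAST_LOAD_FAST b,k → push 31,14. Stack: [31, 14]
BINARY_OP % → 31 % 14 = 3. Stack: [3]
LOAD_FAST a → push 36. Stack: [3, 36]
BINARY_OP - → 3 - 36 = -33. Stack: [-33]
STORE_FAST u → u=-33. Stack: []
LOAD_FAST m → push 62. Stack: [62]
RETURN_VALUE → return 62.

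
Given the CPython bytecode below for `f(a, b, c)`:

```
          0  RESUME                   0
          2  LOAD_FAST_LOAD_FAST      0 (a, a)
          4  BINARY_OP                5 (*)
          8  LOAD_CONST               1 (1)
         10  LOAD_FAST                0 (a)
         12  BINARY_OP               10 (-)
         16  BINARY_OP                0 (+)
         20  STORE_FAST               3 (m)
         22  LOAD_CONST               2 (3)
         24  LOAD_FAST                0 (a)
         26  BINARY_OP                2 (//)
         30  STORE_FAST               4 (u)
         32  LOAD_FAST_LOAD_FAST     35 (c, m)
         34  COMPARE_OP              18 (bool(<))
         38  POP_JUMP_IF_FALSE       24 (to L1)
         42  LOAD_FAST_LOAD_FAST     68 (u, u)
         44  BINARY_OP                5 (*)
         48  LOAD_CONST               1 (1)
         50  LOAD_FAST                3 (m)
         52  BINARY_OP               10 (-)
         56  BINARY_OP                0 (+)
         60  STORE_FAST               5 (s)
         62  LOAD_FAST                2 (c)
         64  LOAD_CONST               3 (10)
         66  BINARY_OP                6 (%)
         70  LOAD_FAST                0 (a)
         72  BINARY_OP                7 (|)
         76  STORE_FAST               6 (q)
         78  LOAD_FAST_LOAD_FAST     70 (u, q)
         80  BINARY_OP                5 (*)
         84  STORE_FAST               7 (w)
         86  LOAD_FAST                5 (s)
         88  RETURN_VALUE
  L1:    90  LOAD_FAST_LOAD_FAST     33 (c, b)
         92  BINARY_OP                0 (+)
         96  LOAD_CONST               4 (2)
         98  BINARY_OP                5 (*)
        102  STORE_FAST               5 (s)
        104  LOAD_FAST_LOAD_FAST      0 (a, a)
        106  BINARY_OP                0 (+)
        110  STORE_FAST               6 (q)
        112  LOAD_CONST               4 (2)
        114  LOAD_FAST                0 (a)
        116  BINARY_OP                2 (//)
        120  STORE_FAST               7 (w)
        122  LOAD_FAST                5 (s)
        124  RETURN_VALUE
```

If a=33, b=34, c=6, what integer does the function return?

LOAD_FAST_LOAD_FAST a,a → push 33,33. Stack: [33, 33]
BINARY_OP * → 33 * 33 = 1089. Stack: [1089]
LOAD_CONST → push 1. Stack: [1089, 1]
LOAD_FAST a → push 33. Stack: [1089, 1, 33]
BINARY_OP - → 1 - 33 = -32. Stack: [1089, -32]
BINARY_OP + → 1089 + -32 = 1057. Stack: [1057]
STORE_FAST m → m=1057. Stack: []
LOAD_CONST → push 3. Stack: [3]
LOAD_FAST a → push 33. Stack: [3, 33]
BINARY_OP // → 3 // 33 = 0. Stack: [0]
STORE_FAST u → u=0. Stack: []
LOAD_FAST_LOAD_FAST c,m → push 6,1057. Stack: [6, 1057]
COMPARE_OP bool(<) → 6 vs 1057 = True. Stack: [True]
POP_JUMP_IF_FALSE → pop True; no jump. Stack: []
LOAD_FAST_LOAD_FAST u,u → push 0,0. Stack: [0, 0]
BINARY_OP * → 0 * 0 = 0. Stack: [0]
LOAD_CONST → push 1. Stack: [0, 1]
LOAD_FAST m → push 1057. Stack: [0, 1, 1057]
BINARY_OP - → 1 - 1057 = -1056. Stack: [0, -1056]
BINARY_OP + → 0 + -1056 = -1056. Stack: [-1056]
STORE_FAST s → s=-1056. Stack: []
LOAD_FAST c → push 6. Stack: [6]
LOAD_CONST → push 10. Stack: [6, 10]
BINARY_OP % → 6 % 10 = 6. Stack: [6]
LOAD_FAST a → push 33. Stack: [6, 33]
BINARY_OP | → 6 | 33 = 39. Stack: [39]
STORE_FAST q → q=39. Stack: []
LOAD_FAST_LOAD_FAST u,q → push 0,39. Stack: [0, 39]
BINARY_OP * → 0 * 39 = 0. Stack: [0]
STORE_FAST w → w=0. Stack: []
LOAD_FAST s → push -1056. Stack: [-1056]
RETURN_VALUE → return -1056.

-1056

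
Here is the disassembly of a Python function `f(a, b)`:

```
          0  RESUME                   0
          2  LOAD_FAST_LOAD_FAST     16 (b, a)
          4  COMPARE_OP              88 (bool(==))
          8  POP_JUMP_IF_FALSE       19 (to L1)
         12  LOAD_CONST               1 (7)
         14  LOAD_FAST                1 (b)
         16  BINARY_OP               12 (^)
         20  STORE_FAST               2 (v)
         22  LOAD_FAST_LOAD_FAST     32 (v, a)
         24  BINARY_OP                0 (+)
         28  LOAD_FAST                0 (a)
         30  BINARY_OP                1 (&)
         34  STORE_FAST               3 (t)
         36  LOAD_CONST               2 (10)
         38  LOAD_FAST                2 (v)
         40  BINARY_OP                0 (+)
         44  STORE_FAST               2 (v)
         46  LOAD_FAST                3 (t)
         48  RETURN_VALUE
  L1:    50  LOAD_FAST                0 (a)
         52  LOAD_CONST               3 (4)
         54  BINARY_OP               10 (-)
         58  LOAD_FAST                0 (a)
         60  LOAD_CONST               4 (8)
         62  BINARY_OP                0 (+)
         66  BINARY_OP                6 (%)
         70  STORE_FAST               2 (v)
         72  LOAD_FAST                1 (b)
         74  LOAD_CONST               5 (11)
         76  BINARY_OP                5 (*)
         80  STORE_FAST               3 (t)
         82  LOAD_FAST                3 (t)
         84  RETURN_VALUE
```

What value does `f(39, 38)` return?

418

LOAD_FAST_LOAD_FAST b,a → push 38,39. Stack: [38, 39]
COMPARE_OP bool(==) → 38 vs 39 = False. Stack: [False]
POP_JUMP_IF_FALSE → pop False; jump. Stack: []
LOAD_FAST a → push 39. Stack: [39]
LOAD_CONST → push 4. Stack: [39, 4]
BINARY_OP - → 39 - 4 = 35. Stack: [35]
LOAD_FAST a → push 39. Stack: [35, 39]
LOAD_CONST → push 8. Stack: [35, 39, 8]
BINARY_OP + → 39 + 8 = 47. Stack: [35, 47]
BINARY_OP % → 35 % 47 = 35. Stack: [35]
STORE_FAST v → v=35. Stack: []
LOAD_FAST b → push 38. Stack: [38]
LOAD_CONST → push 11. Stack: [38, 11]
BINARY_OP * → 38 * 11 = 418. Stack: [418]
STORE_FAST t → t=418. Stack: []
LOAD_FAST t → push 418. Stack: [418]
RETURN_VALUE → return 418.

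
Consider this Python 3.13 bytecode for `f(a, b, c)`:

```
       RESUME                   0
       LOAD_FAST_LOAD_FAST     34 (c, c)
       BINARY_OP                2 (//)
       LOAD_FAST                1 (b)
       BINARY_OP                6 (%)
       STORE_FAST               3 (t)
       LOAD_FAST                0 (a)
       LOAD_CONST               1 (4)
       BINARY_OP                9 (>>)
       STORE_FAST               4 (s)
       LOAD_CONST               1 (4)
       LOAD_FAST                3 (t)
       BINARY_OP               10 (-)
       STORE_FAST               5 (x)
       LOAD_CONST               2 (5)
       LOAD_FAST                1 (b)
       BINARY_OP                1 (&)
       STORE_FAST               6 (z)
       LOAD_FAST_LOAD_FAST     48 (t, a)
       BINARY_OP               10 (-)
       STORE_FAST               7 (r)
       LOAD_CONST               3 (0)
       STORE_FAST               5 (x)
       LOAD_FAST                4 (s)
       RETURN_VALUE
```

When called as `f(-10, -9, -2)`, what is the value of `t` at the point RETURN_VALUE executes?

LOAD_FAST_LOAD_FAST c,c → push -2,-2. Stack: [-2, -2]
BINARY_OP // → -2 // -2 = 1. Stack: [1]
LOAD_FAST b → push -9. Stack: [1, -9]
BINARY_OP % → 1 % -9 = -8. Stack: [-8]
STORE_FAST t → t=-8. Stack: []
LOAD_FAST a → push -10. Stack: [-10]
LOAD_CONST → push 4. Stack: [-10, 4]
BINARY_OP >> → -10 >> 4 = -1. Stack: [-1]
STORE_FAST s → s=-1. Stack: []
LOAD_CONST → push 4. Stack: [4]
LOAD_FAST t → push -8. Stack: [4, -8]
BINARY_OP - → 4 - -8 = 12. Stack: [12]
STORE_FAST x → x=12. Stack: []
LOAD_CONST → push 5. Stack: [5]
LOAD_FAST b → push -9. Stack: [5, -9]
BINARY_OP & → 5 & -9 = 5. Stack: [5]
STORE_FAST z → z=5. Stack: []
LOAD_FAST_LOAD_FAST t,a → push -8,-10. Stack: [-8, -10]
BINARY_OP - → -8 - -10 = 2. Stack: [2]
STORE_FAST r → r=2. Stack: []
LOAD_CONST → push 0. Stack: [0]
STORE_FAST x → x=0. Stack: []
LOAD_FAST s → push -1. Stack: [-1]
RETURN_VALUE → return -1.

-8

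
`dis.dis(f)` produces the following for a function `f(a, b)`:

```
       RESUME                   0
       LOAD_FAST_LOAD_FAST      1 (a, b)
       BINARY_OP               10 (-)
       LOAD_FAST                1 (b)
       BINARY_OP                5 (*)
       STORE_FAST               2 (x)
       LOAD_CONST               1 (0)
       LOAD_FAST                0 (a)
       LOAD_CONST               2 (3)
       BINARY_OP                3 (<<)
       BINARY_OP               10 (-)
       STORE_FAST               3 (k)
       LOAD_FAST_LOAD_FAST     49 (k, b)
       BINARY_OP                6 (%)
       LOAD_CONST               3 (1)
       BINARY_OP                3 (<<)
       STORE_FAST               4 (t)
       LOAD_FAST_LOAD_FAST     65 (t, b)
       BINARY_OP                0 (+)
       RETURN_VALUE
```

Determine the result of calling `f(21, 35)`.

49

LOAD_FAST_LOAD_FAST a,b → push 21,35. Stack: [21, 35]
BINARY_OP - → 21 - 35 = -14. Stack: [-14]
LOAD_FAST b → push 35. Stack: [-14, 35]
BINARY_OP * → -14 * 35 = -490. Stack: [-490]
STORE_FAST x → x=-490. Stack: []
LOAD_CONST → push 0. Stack: [0]
LOAD_FAST a → push 21. Stack: [0, 21]
LOAD_CONST → push 3. Stack: [0, 21, 3]
BINARY_OP << → 21 << 3 = 168. Stack: [0, 168]
BINARY_OP - → 0 - 168 = -168. Stack: [-168]
STORE_FAST k → k=-168. Stack: []
LOAD_FAST_LOAD_FAST k,b → push -168,35. Stack: [-168, 35]
BINARY_OP % → -168 % 35 = 7. Stack: [7]
LOAD_CONST → push 1. Stack: [7, 1]
BINARY_OP << → 7 << 1 = 14. Stack: [14]
STORE_FAST t → t=14. Stack: []
LOAD_FAST_LOAD_FAST t,b → push 14,35. Stack: [14, 35]
BINARY_OP + → 14 + 35 = 49. Stack: [49]
RETURN_VALUE → return 49.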